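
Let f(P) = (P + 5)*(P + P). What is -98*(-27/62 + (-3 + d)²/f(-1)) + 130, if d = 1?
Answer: 6872/31 ≈ 221.68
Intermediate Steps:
f(P) = 2*P*(5 + P) (f(P) = (5 + P)*(2*P) = 2*P*(5 + P))
-98*(-27/62 + (-3 + d)²/f(-1)) + 130 = -98*(-27/62 + (-3 + 1)²/((2*(-1)*(5 - 1)))) + 130 = -98*(-27*1/62 + (-2)²/((2*(-1)*4))) + 130 = -98*(-27/62 + 4/(-8)) + 130 = -98*(-27/62 + 4*(-⅛)) + 130 = -98*(-27/62 - ½) + 130 = -98*(-29/31) + 130 = 2842/31 + 130 = 6872/31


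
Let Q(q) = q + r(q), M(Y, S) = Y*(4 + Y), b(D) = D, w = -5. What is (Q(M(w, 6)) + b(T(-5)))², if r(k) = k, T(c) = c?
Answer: 25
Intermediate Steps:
Q(q) = 2*q (Q(q) = q + q = 2*q)
(Q(M(w, 6)) + b(T(-5)))² = (2*(-5*(4 - 5)) - 5)² = (2*(-5*(-1)) - 5)² = (2*5 - 5)² = (10 - 5)² = 5² = 25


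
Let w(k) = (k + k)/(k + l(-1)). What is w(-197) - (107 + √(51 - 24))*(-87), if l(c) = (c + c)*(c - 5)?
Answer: 1722559/185 + 261*√3 ≈ 9763.2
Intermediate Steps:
l(c) = 2*c*(-5 + c) (l(c) = (2*c)*(-5 + c) = 2*c*(-5 + c))
w(k) = 2*k/(12 + k) (w(k) = (k + k)/(k + 2*(-1)*(-5 - 1)) = (2*k)/(k + 2*(-1)*(-6)) = (2*k)/(k + 12) = (2*k)/(12 + k) = 2*k/(12 + k))
w(-197) - (107 + √(51 - 24))*(-87) = 2*(-197)/(12 - 197) - (107 + √(51 - 24))*(-87) = 2*(-197)/(-185) - (107 + √27)*(-87) = 2*(-197)*(-1/185) - (107 + 3*√3)*(-87) = 394/185 - (-9309 - 261*√3) = 394/185 + (9309 + 261*√3) = 1722559/185 + 261*√3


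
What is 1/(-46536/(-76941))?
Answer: 25647/15512 ≈ 1.6534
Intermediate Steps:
1/(-46536/(-76941)) = 1/(-46536*(-1/76941)) = 1/(15512/25647) = 25647/15512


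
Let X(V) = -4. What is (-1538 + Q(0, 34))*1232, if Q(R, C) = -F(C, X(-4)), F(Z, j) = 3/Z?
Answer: -32213720/17 ≈ -1.8949e+6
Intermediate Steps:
Q(R, C) = -3/C
(-1538 + Q(0, 34))*1232 = (-1538 - 3/34)*1232 = -52295/34*1232 = -32213720/17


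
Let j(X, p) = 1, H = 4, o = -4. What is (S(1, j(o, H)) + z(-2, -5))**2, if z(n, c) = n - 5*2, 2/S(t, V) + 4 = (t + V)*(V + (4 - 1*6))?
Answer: 1369/9 ≈ 152.11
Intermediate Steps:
S(t, V) = 2/(-4 + (-2 + V)*(V + t)) (S(t, V) = 2/(-4 + (t + V)*(V + (4 - 1*6))) = 2/(-4 + (V + t)*(V + (4 - 6))) = 2/(-4 + (V + t)*(V - 2)) = 2/(-4 + (V + t)*(-2 + V)) = 2/(-4 + (-2 + V)*(V + t)))
z(n, c) = -10 + n (z(n, c) = n - 10 = -10 + n)
(S(1, j(o, H)) + z(-2, -5))**2 = (2/(-4 + 1**2 - 2*1 - 2*1 + 1*1) + (-10 - 2))**2 = (2/(-4 + 1 - 2 - 2 + 1) - 12)**2 = (2/(-6) - 12)**2 = (2*(-1/6) - 12)**2 = (-1/3 - 12)**2 = (-37/3)**2 = 1369/9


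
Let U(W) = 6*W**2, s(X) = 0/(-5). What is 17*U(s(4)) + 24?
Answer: 24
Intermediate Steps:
s(X) = 0 (s(X) = 0*(-1/5) = 0)
17*U(s(4)) + 24 = 17*(6*0**2) + 24 = 17*(6*0) + 24 = 17*0 + 24 = 0 + 24 = 24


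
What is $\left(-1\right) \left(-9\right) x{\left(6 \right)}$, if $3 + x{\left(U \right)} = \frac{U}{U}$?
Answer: $-18$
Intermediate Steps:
$x{\left(U \right)} = -2$ ($x{\left(U \right)} = -3 + \frac{U}{U} = -3 + 1 = -2$)
$\left(-1\right) \left(-9\right) x{\left(6 \right)} = \left(-1\right) \left(-9\right) \left(-2\right) = 9 \left(-2\right) = -18$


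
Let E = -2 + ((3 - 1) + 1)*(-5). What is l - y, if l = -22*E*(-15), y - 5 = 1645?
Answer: -7260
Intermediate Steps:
E = -17 (E = -2 + (2 + 1)*(-5) = -2 + 3*(-5) = -2 - 15 = -17)
y = 1650 (y = 5 + 1645 = 1650)
l = -5610 (l = -22*(-17)*(-15) = 374*(-15) = -5610)
l - y = -5610 - 1*1650 = -5610 - 1650 = -7260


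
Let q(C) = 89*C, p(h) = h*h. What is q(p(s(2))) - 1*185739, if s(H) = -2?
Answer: -185383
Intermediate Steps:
p(h) = h²
q(p(s(2))) - 1*185739 = 89*(-2)² - 1*185739 = 89*4 - 185739 = 356 - 185739 = -185383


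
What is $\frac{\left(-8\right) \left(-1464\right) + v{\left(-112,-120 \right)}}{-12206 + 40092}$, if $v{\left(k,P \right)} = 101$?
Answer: $\frac{11813}{27886} \approx 0.42362$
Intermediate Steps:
$\frac{\left(-8\right) \left(-1464\right) + v{\left(-112,-120 \right)}}{-12206 + 40092} = \frac{\left(-8\right) \left(-1464\right) + 101}{-12206 + 40092} = \frac{11712 + 101}{27886} = 11813 \cdot \frac{1}{27886} = \frac{11813}{27886}$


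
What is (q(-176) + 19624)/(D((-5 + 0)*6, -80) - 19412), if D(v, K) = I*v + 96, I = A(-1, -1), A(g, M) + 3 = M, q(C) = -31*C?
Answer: -6270/4799 ≈ -1.3065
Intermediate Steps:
A(g, M) = -3 + M
I = -4 (I = -3 - 1 = -4)
D(v, K) = 96 - 4*v (D(v, K) = -4*v + 96 = 96 - 4*v)
(q(-176) + 19624)/(D((-5 + 0)*6, -80) - 19412) = (-31*(-176) + 19624)/((96 - 4*(-5 + 0)*6) - 19412) = (5456 + 19624)/((96 - (-20)*6) - 19412) = 25080/((96 - 4*(-30)) - 19412) = 25080/((96 + 120) - 19412) = 25080/(216 - 19412) = 25080/(-19196) = 25080*(-1/19196) = -6270/4799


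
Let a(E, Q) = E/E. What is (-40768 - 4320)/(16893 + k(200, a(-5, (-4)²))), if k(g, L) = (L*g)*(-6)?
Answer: -45088/15693 ≈ -2.8731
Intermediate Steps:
a(E, Q) = 1
k(g, L) = -6*L*g
(-40768 - 4320)/(16893 + k(200, a(-5, (-4)²))) = (-40768 - 4320)/(16893 - 6*1*200) = -45088/(16893 - 1200) = -45088/15693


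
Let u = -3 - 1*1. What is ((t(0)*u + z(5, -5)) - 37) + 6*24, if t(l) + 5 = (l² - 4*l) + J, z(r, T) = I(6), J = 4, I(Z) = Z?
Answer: 117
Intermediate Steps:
z(r, T) = 6
u = -4 (u = -3 - 1 = -4)
t(l) = -1 + l² - 4*l (t(l) = -5 + ((l² - 4*l) + 4) = -5 + (4 + l² - 4*l) = -1 + l² - 4*l)
((t(0)*u + z(5, -5)) - 37) + 6*24 = (((-1 + 0² - 4*0)*(-4) + 6) - 37) + 6*24 = (((-1 + 0 + 0)*(-4) + 6) - 37) + 144 = ((-1*(-4) + 6) - 37) + 144 = ((4 + 6) - 37) + 144 = (10 - 37) + 144 = -27 + 144 = 117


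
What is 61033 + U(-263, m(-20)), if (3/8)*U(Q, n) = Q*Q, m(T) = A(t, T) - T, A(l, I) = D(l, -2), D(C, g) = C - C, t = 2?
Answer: 736451/3 ≈ 2.4548e+5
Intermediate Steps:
D(C, g) = 0
A(l, I) = 0
m(T) = -T (m(T) = 0 - T = -T)
U(Q, n) = 8*Q**2/3 (U(Q, n) = 8*(Q*Q)/3 = 8*Q**2/3)
61033 + U(-263, m(-20)) = 61033 + (8/3)*(-263)**2 = 61033 + (8/3)*69169 = 61033 + 553352/3 = 736451/3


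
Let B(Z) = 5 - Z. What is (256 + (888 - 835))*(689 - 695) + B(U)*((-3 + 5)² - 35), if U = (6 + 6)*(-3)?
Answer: -3125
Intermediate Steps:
U = -36 (U = 12*(-3) = -36)
(256 + (888 - 835))*(689 - 695) + B(U)*((-3 + 5)² - 35) = (256 + (888 - 835))*(689 - 695) + (5 - 1*(-36))*((-3 + 5)² - 35) = (256 + 53)*(-6) + (5 + 36)*(2² - 35) = 309*(-6) + 41*(4 - 35) = -1854 + 41*(-31) = -1854 - 1271 = -3125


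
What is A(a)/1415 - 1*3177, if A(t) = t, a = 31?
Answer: -4495424/1415 ≈ -3177.0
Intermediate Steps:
A(a)/1415 - 1*3177 = 31/1415 - 1*3177 = 31*(1/1415) - 3177 = 31/1415 - 3177 = -4495424/1415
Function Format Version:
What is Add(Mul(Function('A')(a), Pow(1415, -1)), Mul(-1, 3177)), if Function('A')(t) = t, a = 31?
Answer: Rational(-4495424, 1415) ≈ -3177.0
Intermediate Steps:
Add(Mul(Function('A')(a), Pow(1415, -1)), Mul(-1, 3177)) = Add(Mul(31, Pow(1415, -1)), Mul(-1, 3177)) = Add(Mul(31, Rational(1, 1415)), -3177) = Add(Rational(31, 1415), -3177) = Rational(-4495424, 1415)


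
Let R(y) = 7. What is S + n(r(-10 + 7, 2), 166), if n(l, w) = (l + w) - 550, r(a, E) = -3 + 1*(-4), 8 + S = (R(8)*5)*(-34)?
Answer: -1589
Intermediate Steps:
S = -1198 (S = -8 + (7*5)*(-34) = -8 + 35*(-34) = -8 - 1190 = -1198)
r(a, E) = -7 (r(a, E) = -3 - 4 = -7)
n(l, w) = -550 + l + w
S + n(r(-10 + 7, 2), 166) = -1198 + (-550 - 7 + 166) = -1198 - 391 = -1589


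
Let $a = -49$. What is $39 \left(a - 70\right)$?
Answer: $-4641$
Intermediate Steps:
$39 \left(a - 70\right) = 39 \left(-49 - 70\right) = 39 \left(-119\right) = -4641$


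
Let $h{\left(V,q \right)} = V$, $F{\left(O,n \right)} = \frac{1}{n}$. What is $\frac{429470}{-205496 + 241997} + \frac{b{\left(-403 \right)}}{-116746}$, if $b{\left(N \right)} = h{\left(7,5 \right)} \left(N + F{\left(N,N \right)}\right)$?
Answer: $\frac{1446248246695}{122665881117} \approx 11.79$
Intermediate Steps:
$b{\left(N \right)} = 7 N + \frac{7}{N}$ ($b{\left(N \right)} = 7 \left(N + \frac{1}{N}\right) = 7 N + \frac{7}{N}$)
$\frac{429470}{-205496 + 241997} + \frac{b{\left(-403 \right)}}{-116746} = \frac{429470}{-205496 + 241997} + \frac{7 \left(-403\right) + \frac{7}{-403}}{-116746} = \frac{429470}{36501} + \left(-2821 + 7 \left(- \frac{1}{403}\right)\right) \left(- \frac{1}{116746}\right) = 429470 \cdot \frac{1}{36501} + \left(-2821 - \frac{7}{403}\right) \left(- \frac{1}{116746}\right) = \frac{429470}{36501} - - \frac{81205}{3360617} = \frac{429470}{36501} + \frac{81205}{3360617} = \frac{1446248246695}{122665881117}$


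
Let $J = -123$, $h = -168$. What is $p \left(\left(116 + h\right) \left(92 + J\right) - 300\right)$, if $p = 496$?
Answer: $650752$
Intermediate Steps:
$p \left(\left(116 + h\right) \left(92 + J\right) - 300\right) = 496 \left(\left(116 - 168\right) \left(92 - 123\right) - 300\right) = 496 \left(\left(-52\right) \left(-31\right) - 300\right) = 496 \left(1612 - 300\right) = 496 \cdot 1312 = 650752$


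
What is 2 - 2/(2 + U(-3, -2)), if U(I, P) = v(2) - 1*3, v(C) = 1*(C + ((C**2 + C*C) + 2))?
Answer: 20/11 ≈ 1.8182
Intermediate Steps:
v(C) = 2 + C + 2*C**2 (v(C) = 1*(C + ((C**2 + C**2) + 2)) = 1*(C + (2*C**2 + 2)) = 1*(C + (2 + 2*C**2)) = 1*(2 + C + 2*C**2) = 2 + C + 2*C**2)
U(I, P) = 9 (U(I, P) = (2 + 2 + 2*2**2) - 1*3 = (2 + 2 + 2*4) - 3 = (2 + 2 + 8) - 3 = 12 - 3 = 9)
2 - 2/(2 + U(-3, -2)) = 2 - 2/(2 + 9) = 2 - 2/11 = 20/11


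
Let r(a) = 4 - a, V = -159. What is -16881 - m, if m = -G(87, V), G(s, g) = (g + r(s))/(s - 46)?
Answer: -692363/41 ≈ -16887.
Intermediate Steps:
G(s, g) = (4 + g - s)/(-46 + s) (G(s, g) = (g + (4 - s))/(s - 46) = (4 + g - s)/(-46 + s))
m = 242/41 (m = -(4 - 159 - 1*87)/(-46 + 87) = -(4 - 159 - 87)/41 = -(-242)/41 = -1*(-242/41) = 242/41 ≈ 5.9024)
-16881 - m = -16881 - 1*242/41 = -16881 - 242/41 = -692363/41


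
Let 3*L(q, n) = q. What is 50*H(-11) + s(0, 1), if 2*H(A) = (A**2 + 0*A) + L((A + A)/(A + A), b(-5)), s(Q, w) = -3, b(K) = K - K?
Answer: 9091/3 ≈ 3030.3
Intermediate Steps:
b(K) = 0
L(q, n) = q/3
H(A) = 1/6 + A**2/2 (H(A) = ((A**2 + 0*A) + ((A + A)/(A + A))/3)/2 = ((A**2 + 0) + ((2*A)/((2*A)))/3)/2 = (A**2 + ((2*A)*(1/(2*A)))/3)/2 = (A**2 + (1/3)*1)/2 = (A**2 + 1/3)/2 = (1/3 + A**2)/2 = 1/6 + A**2/2)
50*H(-11) + s(0, 1) = 50*(1/6 + (1/2)*(-11)**2) - 3 = 50*(1/6 + (1/2)*121) - 3 = 50*(1/6 + 121/2) - 3 = 50*(182/3) - 3 = 9100/3 - 3 = 9091/3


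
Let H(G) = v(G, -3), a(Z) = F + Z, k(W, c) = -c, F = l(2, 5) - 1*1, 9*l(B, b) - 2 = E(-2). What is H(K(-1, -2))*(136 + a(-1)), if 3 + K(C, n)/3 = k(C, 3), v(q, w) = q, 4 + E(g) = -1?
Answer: -2406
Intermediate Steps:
E(g) = -5 (E(g) = -4 - 1 = -5)
l(B, b) = -⅓ (l(B, b) = 2/9 + (⅑)*(-5) = 2/9 - 5/9 = -⅓)
F = -4/3 (F = -⅓ - 1*1 = -⅓ - 1 = -4/3 ≈ -1.3333)
K(C, n) = -18 (K(C, n) = -9 + 3*(-1*3) = -9 + 3*(-3) = -9 - 9 = -18)
a(Z) = -4/3 + Z
H(G) = G
H(K(-1, -2))*(136 + a(-1)) = -18*(136 + (-4/3 - 1)) = -18*(136 - 7/3) = -18*401/3 = -2406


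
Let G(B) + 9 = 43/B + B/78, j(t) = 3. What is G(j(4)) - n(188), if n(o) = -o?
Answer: 15083/78 ≈ 193.37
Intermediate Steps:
G(B) = -9 + 43/B + B/78 (G(B) = -9 + (43/B + B/78) = -9 + 43/B + B/78)
G(j(4)) - n(188) = (-9 + 43/3 + (1/78)*3) - (-1)*188 = (-9 + 43*(⅓) + 1/26) - 1*(-188) = (-9 + 43/3 + 1/26) + 188 = 419/78 + 188 = 15083/78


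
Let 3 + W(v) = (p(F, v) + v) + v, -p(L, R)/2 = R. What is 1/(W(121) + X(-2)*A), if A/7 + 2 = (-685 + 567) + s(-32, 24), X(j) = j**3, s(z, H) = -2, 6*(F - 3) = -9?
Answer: 1/6829 ≈ 0.00014643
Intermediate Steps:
F = 3/2 (F = 3 + (1/6)*(-9) = 3 - 3/2 = 3/2 ≈ 1.5000)
A = -854 (A = -14 + 7*((-685 + 567) - 2) = -14 + 7*(-118 - 2) = -14 + 7*(-120) = -14 - 840 = -854)
p(L, R) = -2*R
W(v) = -3 (W(v) = -3 + ((-2*v + v) + v) = -3 + (-v + v) = -3 + 0 = -3)
1/(W(121) + X(-2)*A) = 1/(-3 + (-2)**3*(-854)) = 1/(-3 - 8*(-854)) = 1/(-3 + 6832) = 1/6829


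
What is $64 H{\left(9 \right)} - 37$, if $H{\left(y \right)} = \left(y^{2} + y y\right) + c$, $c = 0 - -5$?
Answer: $10651$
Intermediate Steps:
$c = 5$ ($c = 0 + 5 = 5$)
$H{\left(y \right)} = 5 + 2 y^{2}$ ($H{\left(y \right)} = \left(y^{2} + y y\right) + 5 = \left(y^{2} + y^{2}\right) + 5 = 2 y^{2} + 5 = 5 + 2 y^{2}$)
$64 H{\left(9 \right)} - 37 = 64 \left(5 + 2 \cdot 9^{2}\right) - 37 = 64 \left(5 + 2 \cdot 81\right) - 37 = 64 \left(5 + 162\right) - 37 = 64 \cdot 167 - 37 = 10688 - 37 = 10651$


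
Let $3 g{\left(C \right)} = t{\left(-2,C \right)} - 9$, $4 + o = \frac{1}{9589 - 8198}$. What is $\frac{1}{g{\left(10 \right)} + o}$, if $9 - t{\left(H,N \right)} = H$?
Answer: $- \frac{4173}{13907} \approx -0.30006$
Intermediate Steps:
$o = - \frac{5563}{1391}$ ($o = -4 + \frac{1}{9589 - 8198} = -4 + \frac{1}{1391} = - \frac{5563}{1391} \approx -3.9993$)
$t{\left(H,N \right)} = 9 - H$
$g{\left(C \right)} = \frac{2}{3}$ ($g{\left(C \right)} = \frac{\left(9 - -2\right) - 9}{3} = \frac{\left(9 + 2\right) - 9}{3} = \frac{11 - 9}{3} = \frac{1}{3} \cdot 2 = \frac{2}{3}$)
$\frac{1}{g{\left(10 \right)} + o} = \frac{1}{\frac{2}{3} - \frac{5563}{1391}} = \frac{1}{- \frac{13907}{4173}} = - \frac{4173}{13907}$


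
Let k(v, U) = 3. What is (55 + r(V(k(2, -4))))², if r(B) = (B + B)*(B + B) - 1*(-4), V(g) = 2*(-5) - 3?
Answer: 540225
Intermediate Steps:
V(g) = -13 (V(g) = -10 - 3 = -13)
r(B) = 4 + 4*B² (r(B) = (2*B)*(2*B) + 4 = 4*B² + 4 = 4 + 4*B²)
(55 + r(V(k(2, -4))))² = (55 + (4 + 4*(-13)²))² = (55 + (4 + 4*169))² = (55 + (4 + 676))² = (55 + 680)² = 735² = 540225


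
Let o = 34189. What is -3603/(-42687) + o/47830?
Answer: 543919111/680573070 ≈ 0.79921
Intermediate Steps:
-3603/(-42687) + o/47830 = -3603/(-42687) + 34189/47830 = -3603*(-1/42687) + 34189*(1/47830) = 1201/14229 + 34189/47830 = 543919111/680573070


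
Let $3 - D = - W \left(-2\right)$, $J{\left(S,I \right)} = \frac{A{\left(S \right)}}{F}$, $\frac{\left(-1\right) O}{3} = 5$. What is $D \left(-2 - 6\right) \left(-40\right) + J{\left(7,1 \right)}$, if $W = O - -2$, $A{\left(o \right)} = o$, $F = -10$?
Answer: $\frac{92793}{10} \approx 9279.3$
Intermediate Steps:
$O = -15$ ($O = \left(-3\right) 5 = -15$)
$W = -13$ ($W = -15 - -2 = -15 + 2 = -13$)
$J{\left(S,I \right)} = - \frac{S}{10}$ ($J{\left(S,I \right)} = \frac{S}{-10} = S \left(- \frac{1}{10}\right) = - \frac{S}{10}$)
$D = 29$ ($D = 3 - - \left(-13\right) \left(-2\right) = 3 - \left(-1\right) 26 = 3 - -26 = 3 + 26 = 29$)
$D \left(-2 - 6\right) \left(-40\right) + J{\left(7,1 \right)} = 29 \left(-2 - 6\right) \left(-40\right) - \frac{7}{10} = 29 \left(-8\right) \left(-40\right) - \frac{7}{10} = \left(-232\right) \left(-40\right) - \frac{7}{10} = 9280 - \frac{7}{10} = \frac{92793}{10}$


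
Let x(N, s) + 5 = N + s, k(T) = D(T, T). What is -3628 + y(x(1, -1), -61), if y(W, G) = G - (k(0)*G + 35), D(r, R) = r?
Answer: -3724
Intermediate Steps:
k(T) = T
x(N, s) = -5 + N + s (x(N, s) = -5 + (N + s) = -5 + N + s)
y(W, G) = -35 + G (y(W, G) = G - (0*G + 35) = G - (0 + 35) = G - 1*35 = G - 35 = -35 + G)
-3628 + y(x(1, -1), -61) = -3628 + (-35 - 61) = -3628 - 96 = -3724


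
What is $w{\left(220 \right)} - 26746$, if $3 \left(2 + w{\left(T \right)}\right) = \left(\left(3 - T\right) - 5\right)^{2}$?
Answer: $-10320$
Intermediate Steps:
$w{\left(T \right)} = -2 + \frac{\left(-2 - T\right)^{2}}{3}$ ($w{\left(T \right)} = -2 + \frac{\left(\left(3 - T\right) - 5\right)^{2}}{3} = -2 + \frac{\left(-2 - T\right)^{2}}{3}$)
$w{\left(220 \right)} - 26746 = \left(-2 + \frac{\left(2 + 220\right)^{2}}{3}\right) - 26746 = \left(-2 + \frac{222^{2}}{3}\right) - 26746 = \left(-2 + \frac{1}{3} \cdot 49284\right) - 26746 = \left(-2 + 16428\right) - 26746 = 16426 - 26746 = -10320$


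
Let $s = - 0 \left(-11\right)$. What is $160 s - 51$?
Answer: $-51$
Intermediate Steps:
$s = 0$ ($s = \left(-1\right) 0 = 0$)
$160 s - 51 = 160 \cdot 0 - 51 = 0 - 51 = -51$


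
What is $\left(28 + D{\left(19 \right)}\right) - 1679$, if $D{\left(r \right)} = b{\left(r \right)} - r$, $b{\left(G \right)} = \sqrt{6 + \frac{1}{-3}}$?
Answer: $-1670 + \frac{\sqrt{51}}{3} \approx -1667.6$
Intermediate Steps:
$b{\left(G \right)} = \frac{\sqrt{51}}{3}$ ($b{\left(G \right)} = \sqrt{6 - \frac{1}{3}} = \sqrt{\frac{17}{3}} = \frac{\sqrt{51}}{3}$)
$D{\left(r \right)} = - r + \frac{\sqrt{51}}{3}$ ($D{\left(r \right)} = \frac{\sqrt{51}}{3} - r = - r + \frac{\sqrt{51}}{3}$)
$\left(28 + D{\left(19 \right)}\right) - 1679 = \left(28 + \left(\left(-1\right) 19 + \frac{\sqrt{51}}{3}\right)\right) - 1679 = \left(28 - \left(19 - \frac{\sqrt{51}}{3}\right)\right) - 1679 = \left(9 + \frac{\sqrt{51}}{3}\right) - 1679 = -1670 + \frac{\sqrt{51}}{3}$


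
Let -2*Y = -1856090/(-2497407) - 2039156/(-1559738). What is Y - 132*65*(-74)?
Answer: 1236600131370587132/1947650299683 ≈ 6.3492e+5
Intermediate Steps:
Y = -1996904143228/1947650299683 (Y = -(-1856090/(-2497407) - 2039156/(-1559738))/2 = -(-1856090*(-1/2497407) - 2039156*(-1/1559738))/2 = -(1856090/2497407 + 1019578/779869)/2 = -½*3993808286456/1947650299683 = -1996904143228/1947650299683 ≈ -1.0253)
Y - 132*65*(-74) = -1996904143228/1947650299683 - 132*65*(-74) = -1996904143228/1947650299683 - 8580*(-74) = -1996904143228/1947650299683 - 1*(-634920) = -1996904143228/1947650299683 + 634920 = 1236600131370587132/1947650299683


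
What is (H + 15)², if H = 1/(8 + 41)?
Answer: 541696/2401 ≈ 225.61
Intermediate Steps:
H = 1/49 ≈ 0.020408
(H + 15)² = (1/49 + 15)² = (736/49)² = 541696/2401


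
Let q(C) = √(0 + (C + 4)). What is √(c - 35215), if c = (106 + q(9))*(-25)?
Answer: √(-37865 - 25*√13) ≈ 194.82*I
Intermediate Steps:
q(C) = √(4 + C) (q(C) = √(0 + (4 + C)) = √(4 + C))
c = -2650 - 25*√13 (c = (106 + √(4 + 9))*(-25) = (106 + √13)*(-25) = -2650 - 25*√13 ≈ -2740.1)
√(c - 35215) = √((-2650 - 25*√13) - 35215) = √(-37865 - 25*√13)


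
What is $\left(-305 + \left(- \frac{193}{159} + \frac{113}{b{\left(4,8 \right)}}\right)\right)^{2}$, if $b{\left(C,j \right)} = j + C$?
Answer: $\frac{3959052241}{44944} \approx 88089.0$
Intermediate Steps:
$b{\left(C,j \right)} = C + j$
$\left(-305 + \left(- \frac{193}{159} + \frac{113}{b{\left(4,8 \right)}}\right)\right)^{2} = \left(-305 + \left(- \frac{193}{159} + \frac{113}{4 + 8}\right)\right)^{2} = \left(-305 + \left(\left(-193\right) \frac{1}{159} + \frac{113}{12}\right)\right)^{2} = \left(-305 + \left(- \frac{193}{159} + 113 \cdot \frac{1}{12}\right)\right)^{2} = \left(-305 + \left(- \frac{193}{159} + \frac{113}{12}\right)\right)^{2} = \left(-305 + \frac{1739}{212}\right)^{2} = \left(- \frac{62921}{212}\right)^{2} = \frac{3959052241}{44944}$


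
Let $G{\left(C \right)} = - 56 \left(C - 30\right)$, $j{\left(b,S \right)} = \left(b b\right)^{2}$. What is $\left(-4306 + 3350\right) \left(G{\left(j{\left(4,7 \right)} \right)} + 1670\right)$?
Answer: $10502616$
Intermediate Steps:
$j{\left(b,S \right)} = b^{4}$ ($j{\left(b,S \right)} = \left(b^{2}\right)^{2} = b^{4}$)
$G{\left(C \right)} = 1680 - 56 C$ ($G{\left(C \right)} = - 56 \left(-30 + C\right) = 1680 - 56 C$)
$\left(-4306 + 3350\right) \left(G{\left(j{\left(4,7 \right)} \right)} + 1670\right) = \left(-4306 + 3350\right) \left(\left(1680 - 56 \cdot 4^{4}\right) + 1670\right) = - 956 \left(\left(1680 - 14336\right) + 1670\right) = - 956 \left(-12656 + 1670\right) = \left(-956\right) \left(-10986\right) = 10502616$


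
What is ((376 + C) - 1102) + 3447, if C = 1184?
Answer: 3905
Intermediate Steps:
((376 + C) - 1102) + 3447 = ((376 + 1184) - 1102) + 3447 = (1560 - 1102) + 3447 = 458 + 3447 = 3905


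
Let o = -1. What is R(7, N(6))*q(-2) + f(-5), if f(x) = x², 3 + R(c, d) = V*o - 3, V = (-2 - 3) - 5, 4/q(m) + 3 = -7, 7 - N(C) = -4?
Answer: 117/5 ≈ 23.400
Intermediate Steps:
N(C) = 11 (N(C) = 7 - 1*(-4) = 7 + 4 = 11)
q(m) = -⅖ (q(m) = 4/(-3 - 7) = 4/(-10) = 4*(-⅒) = -⅖)
V = -10 (V = -5 - 5 = -10)
R(c, d) = 4 (R(c, d) = -3 + (-10*(-1) - 3) = -3 + (10 - 3) = -3 + 7 = 4)
R(7, N(6))*q(-2) + f(-5) = 4*(-⅖) + (-5)² = -8/5 + 25 = 117/5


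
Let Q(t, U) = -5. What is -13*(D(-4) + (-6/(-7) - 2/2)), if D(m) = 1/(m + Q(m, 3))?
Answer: 208/63 ≈ 3.3016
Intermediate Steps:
D(m) = 1/(-5 + m) (D(m) = 1/(m - 5) = 1/(-5 + m))
-13*(D(-4) + (-6/(-7) - 2/2)) = -13*(1/(-5 - 4) + (-6/(-7) - 2/2)) = -13*(1/(-9) + (-6*(-⅐) - 2*½)) = -13*(-⅑ + (6/7 - 1)) = -13*(-⅑ - ⅐) = -13*(-16/63) = 208/63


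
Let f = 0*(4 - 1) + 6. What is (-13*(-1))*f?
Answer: 78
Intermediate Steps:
f = 6 (f = 0*3 + 6 = 0 + 6 = 6)
(-13*(-1))*f = -13*(-1)*6 = 13*6 = 78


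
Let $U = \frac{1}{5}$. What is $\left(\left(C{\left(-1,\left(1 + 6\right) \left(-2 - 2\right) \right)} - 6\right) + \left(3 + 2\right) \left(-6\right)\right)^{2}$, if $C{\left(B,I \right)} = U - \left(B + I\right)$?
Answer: $\frac{1156}{25} \approx 46.24$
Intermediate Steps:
$U = \frac{1}{5} \approx 0.2$
$C{\left(B,I \right)} = \frac{1}{5} - B - I$ ($C{\left(B,I \right)} = \frac{1}{5} - \left(B + I\right) = \frac{1}{5} - B - I$)
$\left(\left(C{\left(-1,\left(1 + 6\right) \left(-2 - 2\right) \right)} - 6\right) + \left(3 + 2\right) \left(-6\right)\right)^{2} = \left(\left(\left(\frac{1}{5} - -1 - \left(1 + 6\right) \left(-2 - 2\right)\right) - 6\right) + \left(3 + 2\right) \left(-6\right)\right)^{2} = \left(\left(\left(\frac{1}{5} + 1 - 7 \left(-4\right)\right) - 6\right) + 5 \left(-6\right)\right)^{2} = \left(\left(\left(\frac{1}{5} + 1 - -28\right) - 6\right) - 30\right)^{2} = \left(\left(\left(\frac{1}{5} + 1 + 28\right) - 6\right) - 30\right)^{2} = \left(\left(\frac{146}{5} - 6\right) - 30\right)^{2} = \left(\frac{116}{5} - 30\right)^{2} = \left(- \frac{34}{5}\right)^{2} = \frac{1156}{25}$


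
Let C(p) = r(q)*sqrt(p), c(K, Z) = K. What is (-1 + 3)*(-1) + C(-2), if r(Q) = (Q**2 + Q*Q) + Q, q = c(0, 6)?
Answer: -2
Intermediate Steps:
q = 0
r(Q) = Q + 2*Q**2 (r(Q) = (Q**2 + Q**2) + Q = 2*Q**2 + Q = Q + 2*Q**2)
C(p) = 0 (C(p) = (0*(1 + 2*0))*sqrt(p) = (0*(1 + 0))*sqrt(p) = (0*1)*sqrt(p) = 0*sqrt(p) = 0)
(-1 + 3)*(-1) + C(-2) = (-1 + 3)*(-1) + 0 = 2*(-1) + 0 = -2 + 0 = -2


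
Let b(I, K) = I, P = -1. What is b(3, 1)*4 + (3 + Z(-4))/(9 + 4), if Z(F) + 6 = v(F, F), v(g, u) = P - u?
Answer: 12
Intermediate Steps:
v(g, u) = -1 - u
Z(F) = -7 - F (Z(F) = -6 + (-1 - F) = -7 - F)
b(3, 1)*4 + (3 + Z(-4))/(9 + 4) = 3*4 + (3 + (-7 - 1*(-4)))/(9 + 4) = 12 + (3 + (-7 + 4))/13 = 12 + (3 - 3)*(1/13) = 12 + 0*(1/13) = 12 + 0 = 12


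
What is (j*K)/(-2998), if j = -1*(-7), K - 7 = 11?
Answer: -63/1499 ≈ -0.042028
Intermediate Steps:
K = 18 (K = 7 + 11 = 18)
j = 7
(j*K)/(-2998) = (7*18)/(-2998) = 126*(-1/2998) = -63/1499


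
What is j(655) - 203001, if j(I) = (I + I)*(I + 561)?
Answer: 1389959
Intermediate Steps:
j(I) = 2*I*(561 + I) (j(I) = (2*I)*(561 + I) = 2*I*(561 + I))
j(655) - 203001 = 2*655*(561 + 655) - 203001 = 2*655*1216 - 203001 = 1592960 - 203001 = 1389959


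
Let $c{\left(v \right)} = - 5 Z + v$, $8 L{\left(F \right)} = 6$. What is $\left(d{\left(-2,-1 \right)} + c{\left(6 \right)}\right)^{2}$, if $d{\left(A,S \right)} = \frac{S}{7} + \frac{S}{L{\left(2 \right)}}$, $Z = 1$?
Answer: $\frac{100}{441} \approx 0.22676$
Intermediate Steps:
$L{\left(F \right)} = \frac{3}{4}$ ($L{\left(F \right)} = \frac{1}{8} \cdot 6 = \frac{3}{4}$)
$c{\left(v \right)} = -5 + v$ ($c{\left(v \right)} = \left(-5\right) 1 + v = -5 + v$)
$d{\left(A,S \right)} = \frac{31 S}{21}$ ($d{\left(A,S \right)} = \frac{S}{7} + \frac{S}{\frac{3}{4}} = S \frac{1}{7} + S \frac{4}{3} = \frac{S}{7} + \frac{4 S}{3} = \frac{31 S}{21}$)
$\left(d{\left(-2,-1 \right)} + c{\left(6 \right)}\right)^{2} = \left(\frac{31}{21} \left(-1\right) + \left(-5 + 6\right)\right)^{2} = \left(- \frac{31}{21} + 1\right)^{2} = \left(- \frac{10}{21}\right)^{2} = \frac{100}{441}$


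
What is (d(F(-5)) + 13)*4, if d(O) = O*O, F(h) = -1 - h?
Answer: 116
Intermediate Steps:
d(O) = O²
(d(F(-5)) + 13)*4 = ((-1 - 1*(-5))² + 13)*4 = ((-1 + 5)² + 13)*4 = (4² + 13)*4 = (16 + 13)*4 = 29*4 = 116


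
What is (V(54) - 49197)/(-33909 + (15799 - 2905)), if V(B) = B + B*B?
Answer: 15409/7005 ≈ 2.1997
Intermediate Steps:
V(B) = B + B²
(V(54) - 49197)/(-33909 + (15799 - 2905)) = (54*(1 + 54) - 49197)/(-33909 + (15799 - 2905)) = (54*55 - 49197)/(-33909 + 12894) = (2970 - 49197)/(-21015) = -46227*(-1/21015) = 15409/7005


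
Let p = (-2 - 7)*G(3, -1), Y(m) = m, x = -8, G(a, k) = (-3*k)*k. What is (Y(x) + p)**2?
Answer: 361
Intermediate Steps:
G(a, k) = -3*k**2
p = 27 (p = (-2 - 7)*(-3*(-1)**2) = -(-27) = -9*(-3) = 27)
(Y(x) + p)**2 = (-8 + 27)**2 = 19**2 = 361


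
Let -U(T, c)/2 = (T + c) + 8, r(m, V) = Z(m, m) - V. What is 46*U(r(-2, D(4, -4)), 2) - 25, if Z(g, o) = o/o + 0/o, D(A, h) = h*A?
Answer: -2509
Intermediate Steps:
D(A, h) = A*h
Z(g, o) = 1 (Z(g, o) = 1 + 0 = 1)
r(m, V) = 1 - V
U(T, c) = -16 - 2*T - 2*c (U(T, c) = -2*((T + c) + 8) = -2*(8 + T + c) = -16 - 2*T - 2*c)
46*U(r(-2, D(4, -4)), 2) - 25 = 46*(-16 - 2*(1 - 4*(-4)) - 2*2) - 25 = 46*(-16 - 2*(1 - 1*(-16)) - 4) - 25 = 46*(-16 - 2*(1 + 16) - 4) - 25 = 46*(-16 - 2*17 - 4) - 25 = 46*(-16 - 34 - 4) - 25 = 46*(-54) - 25 = -2484 - 25 = -2509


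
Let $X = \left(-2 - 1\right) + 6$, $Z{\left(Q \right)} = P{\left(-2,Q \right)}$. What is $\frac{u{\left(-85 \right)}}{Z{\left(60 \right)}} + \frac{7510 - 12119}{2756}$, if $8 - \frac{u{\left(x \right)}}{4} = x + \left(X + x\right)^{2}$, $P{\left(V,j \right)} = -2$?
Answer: $\frac{36545463}{2756} \approx 13260.0$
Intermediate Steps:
$Z{\left(Q \right)} = -2$
$X = 3$ ($X = -3 + 6 = 3$)
$u{\left(x \right)} = 32 - 4 x - 4 \left(3 + x\right)^{2}$ ($u{\left(x \right)} = 32 - 4 \left(x + \left(3 + x\right)^{2}\right) = 32 - \left(4 x + 4 \left(3 + x\right)^{2}\right) = 32 - 4 x - 4 \left(3 + x\right)^{2}$)
$\frac{u{\left(-85 \right)}}{Z{\left(60 \right)}} + \frac{7510 - 12119}{2756} = \frac{32 - -340 - 4 \left(3 - 85\right)^{2}}{-2} + \frac{7510 - 12119}{2756} = \left(32 + 340 - 4 \left(-82\right)^{2}\right) \left(- \frac{1}{2}\right) + \left(7510 - 12119\right) \frac{1}{2756} = \left(32 + 340 - 26896\right) \left(- \frac{1}{2}\right) - \frac{4609}{2756} = \left(-26524\right) \left(- \frac{1}{2}\right) - \frac{4609}{2756} = 13262 - \frac{4609}{2756} = \frac{36545463}{2756}$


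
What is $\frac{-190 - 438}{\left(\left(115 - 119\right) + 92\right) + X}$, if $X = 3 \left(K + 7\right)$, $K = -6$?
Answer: $- \frac{628}{91} \approx -6.9011$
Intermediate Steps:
$X = 3$ ($X = 3 \left(-6 + 7\right) = 3 \cdot 1 = 3$)
$\frac{-190 - 438}{\left(\left(115 - 119\right) + 92\right) + X} = \frac{-190 - 438}{\left(\left(115 - 119\right) + 92\right) + 3} = - \frac{628}{\left(-4 + 92\right) + 3} = - \frac{628}{88 + 3} = - \frac{628}{91}$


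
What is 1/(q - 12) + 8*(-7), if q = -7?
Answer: -1065/19 ≈ -56.053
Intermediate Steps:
1/(q - 12) + 8*(-7) = 1/(-7 - 12) + 8*(-7) = 1/(-19) - 56 = -1/19 - 56 = -1065/19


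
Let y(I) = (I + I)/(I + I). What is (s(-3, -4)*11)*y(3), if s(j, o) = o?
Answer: -44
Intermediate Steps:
y(I) = 1 (y(I) = (2*I)/((2*I)) = (2*I)*(1/(2*I)) = 1)
(s(-3, -4)*11)*y(3) = -4*11*1 = -44*1 = -44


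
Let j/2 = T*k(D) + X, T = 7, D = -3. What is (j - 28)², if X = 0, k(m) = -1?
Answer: 1764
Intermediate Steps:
j = -14 (j = 2*(7*(-1) + 0) = 2*(-7 + 0) = 2*(-7) = -14)
(j - 28)² = (-14 - 28)² = (-42)² = 1764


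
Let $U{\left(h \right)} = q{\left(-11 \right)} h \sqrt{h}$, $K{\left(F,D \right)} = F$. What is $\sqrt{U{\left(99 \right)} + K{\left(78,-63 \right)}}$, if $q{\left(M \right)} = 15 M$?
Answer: $\sqrt{78 - 49005 \sqrt{11}} \approx 403.05 i$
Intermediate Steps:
$U{\left(h \right)} = - 165 h^{\frac{3}{2}}$ ($U{\left(h \right)} = 15 \left(-11\right) h \sqrt{h} = - 165 h \sqrt{h} = - 165 h^{\frac{3}{2}}$)
$\sqrt{U{\left(99 \right)} + K{\left(78,-63 \right)}} = \sqrt{- 165 \cdot 99^{\frac{3}{2}} + 78} = \sqrt{- 165 \cdot 297 \sqrt{11} + 78} = \sqrt{- 49005 \sqrt{11} + 78} = \sqrt{78 - 49005 \sqrt{11}}$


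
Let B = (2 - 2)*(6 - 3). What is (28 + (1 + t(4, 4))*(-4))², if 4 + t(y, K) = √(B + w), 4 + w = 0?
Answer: 1536 - 640*I ≈ 1536.0 - 640.0*I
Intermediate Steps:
w = -4 (w = -4 + 0 = -4)
B = 0 (B = 0*3 = 0)
t(y, K) = -4 + 2*I (t(y, K) = -4 + √(0 - 4) = -4 + √(-4) = -4 + 2*I)
(28 + (1 + t(4, 4))*(-4))² = (28 + (1 + (-4 + 2*I))*(-4))² = (28 + (-3 + 2*I)*(-4))² = (28 + (12 - 8*I))² = (40 - 8*I)²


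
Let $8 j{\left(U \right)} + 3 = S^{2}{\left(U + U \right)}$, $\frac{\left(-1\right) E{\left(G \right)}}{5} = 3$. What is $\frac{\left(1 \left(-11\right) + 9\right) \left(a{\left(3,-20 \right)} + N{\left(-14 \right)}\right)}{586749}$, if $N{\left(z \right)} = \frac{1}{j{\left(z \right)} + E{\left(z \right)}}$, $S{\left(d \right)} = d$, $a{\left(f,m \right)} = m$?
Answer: $\frac{8808}{129280363} \approx 6.8131 \cdot 10^{-5}$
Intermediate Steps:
$E{\left(G \right)} = -15$ ($E{\left(G \right)} = \left(-5\right) 3 = -15$)
$j{\left(U \right)} = - \frac{3}{8} + \frac{U^{2}}{2}$ ($j{\left(U \right)} = - \frac{3}{8} + \frac{\left(U + U\right)^{2}}{8} = - \frac{3}{8} + \frac{\left(2 U\right)^{2}}{8} = - \frac{3}{8} + \frac{4 U^{2}}{8} = - \frac{3}{8} + \frac{U^{2}}{2}$)
$N{\left(z \right)} = \frac{1}{- \frac{123}{8} + \frac{z^{2}}{2}}$ ($N{\left(z \right)} = \frac{1}{\left(- \frac{3}{8} + \frac{z^{2}}{2}\right) - 15} = \frac{1}{- \frac{123}{8} + \frac{z^{2}}{2}}$)
$\frac{\left(1 \left(-11\right) + 9\right) \left(a{\left(3,-20 \right)} + N{\left(-14 \right)}\right)}{586749} = \frac{\left(1 \left(-11\right) + 9\right) \left(-20 + \frac{8}{-123 + 4 \left(-14\right)^{2}}\right)}{586749} = \left(-11 + 9\right) \left(-20 + \frac{8}{-123 + 4 \cdot 196}\right) \frac{1}{586749} = - 2 \left(-20 + \frac{8}{-123 + 784}\right) \frac{1}{586749} = - 2 \left(-20 + \frac{8}{661}\right) \frac{1}{586749} = \left(-2\right) \left(- \frac{13212}{661}\right) \frac{1}{586749} = \frac{26424}{661} \cdot \frac{1}{586749} = \frac{8808}{129280363}$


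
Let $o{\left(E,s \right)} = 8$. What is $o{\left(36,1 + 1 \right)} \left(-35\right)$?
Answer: $-280$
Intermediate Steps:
$o{\left(36,1 + 1 \right)} \left(-35\right) = 8 \left(-35\right) = -280$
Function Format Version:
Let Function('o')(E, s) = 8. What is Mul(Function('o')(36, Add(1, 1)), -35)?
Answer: -280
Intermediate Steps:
Mul(Function('o')(36, Add(1, 1)), -35) = Mul(8, -35) = -280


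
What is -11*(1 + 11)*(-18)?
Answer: 2376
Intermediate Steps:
-11*(1 + 11)*(-18) = -11*12*(-18) = -132*(-18) = 2376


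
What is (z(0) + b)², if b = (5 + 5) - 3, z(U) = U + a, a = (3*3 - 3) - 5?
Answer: 64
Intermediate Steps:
a = 1 (a = (9 - 3) - 5 = 6 - 5 = 1)
z(U) = 1 + U (z(U) = U + 1 = 1 + U)
b = 7 (b = 10 - 3 = 7)
(z(0) + b)² = ((1 + 0) + 7)² = (1 + 7)² = 8² = 64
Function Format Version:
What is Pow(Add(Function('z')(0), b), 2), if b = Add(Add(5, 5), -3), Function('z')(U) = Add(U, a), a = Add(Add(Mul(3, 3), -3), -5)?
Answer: 64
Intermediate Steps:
a = 1 (a = Add(Add(9, -3), -5) = Add(6, -5) = 1)
Function('z')(U) = Add(1, U) (Function('z')(U) = Add(U, 1) = Add(1, U))
b = 7 (b = Add(10, -3) = 7)
Pow(Add(Function('z')(0), b), 2) = Pow(Add(Add(1, 0), 7), 2) = Pow(Add(1, 7), 2) = Pow(8, 2) = 64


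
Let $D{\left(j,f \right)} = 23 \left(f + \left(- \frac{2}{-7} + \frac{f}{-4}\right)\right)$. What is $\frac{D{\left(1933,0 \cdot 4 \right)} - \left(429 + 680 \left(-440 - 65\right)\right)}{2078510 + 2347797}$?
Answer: $\frac{2400843}{30984149} \approx 0.077486$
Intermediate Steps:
$D{\left(j,f \right)} = \frac{46}{7} + \frac{69 f}{4}$ ($D{\left(j,f \right)} = 23 \left(f + \left(\left(-2\right) \left(- \frac{1}{7}\right) + f \left(- \frac{1}{4}\right)\right)\right) = 23 \left(f - \left(- \frac{2}{7} + \frac{f}{4}\right)\right) = 23 \left(\frac{2}{7} + \frac{3 f}{4}\right) = \frac{46}{7} + \frac{69 f}{4}$)
$\frac{D{\left(1933,0 \cdot 4 \right)} - \left(429 + 680 \left(-440 - 65\right)\right)}{2078510 + 2347797} = \frac{\left(\frac{46}{7} + \frac{69 \cdot 0 \cdot 4}{4}\right) - \left(429 + 680 \left(-440 - 65\right)\right)}{2078510 + 2347797} = \frac{\left(\frac{46}{7} + \frac{69}{4} \cdot 0\right) - -342971}{4426307} = \left(\left(\frac{46}{7} + 0\right) + \left(-429 + 343400\right)\right) \frac{1}{4426307} = \left(\frac{46}{7} + 342971\right) \frac{1}{4426307} = \frac{2400843}{7} \cdot \frac{1}{4426307} = \frac{2400843}{30984149}$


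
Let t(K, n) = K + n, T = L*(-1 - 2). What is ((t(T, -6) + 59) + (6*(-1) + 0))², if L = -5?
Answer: 3844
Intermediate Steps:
T = 15 (T = -5*(-1 - 2) = -5*(-3) = 15)
((t(T, -6) + 59) + (6*(-1) + 0))² = (((15 - 6) + 59) + (6*(-1) + 0))² = ((9 + 59) + (-6 + 0))² = (68 - 6)² = 62² = 3844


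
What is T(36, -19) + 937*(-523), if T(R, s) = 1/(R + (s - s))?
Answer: -17641835/36 ≈ -4.9005e+5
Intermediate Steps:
T(R, s) = 1/R (T(R, s) = 1/(R + 0) = 1/R)
T(36, -19) + 937*(-523) = 1/36 + 937*(-523) = 1/36 - 490051 = -17641835/36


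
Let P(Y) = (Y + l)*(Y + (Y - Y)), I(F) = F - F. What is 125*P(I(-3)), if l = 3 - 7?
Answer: 0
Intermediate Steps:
I(F) = 0
l = -4
P(Y) = Y*(-4 + Y) (P(Y) = (Y - 4)*(Y + (Y - Y)) = (-4 + Y)*(Y + 0) = (-4 + Y)*Y = Y*(-4 + Y))
125*P(I(-3)) = 125*(0*(-4 + 0)) = 125*(0*(-4)) = 125*0 = 0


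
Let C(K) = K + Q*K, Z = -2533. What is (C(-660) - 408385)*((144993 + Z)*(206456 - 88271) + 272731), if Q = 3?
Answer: -6920390041236775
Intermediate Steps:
C(K) = 4*K (C(K) = K + 3*K = 4*K)
(C(-660) - 408385)*((144993 + Z)*(206456 - 88271) + 272731) = (4*(-660) - 408385)*((144993 - 2533)*(206456 - 88271) + 272731) = (-2640 - 408385)*(142460*118185 + 272731) = -411025*(16836635100 + 272731) = -411025*16836907831 = -6920390041236775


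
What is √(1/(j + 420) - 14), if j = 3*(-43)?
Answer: I*√1185243/291 ≈ 3.7412*I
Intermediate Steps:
j = -129
√(1/(j + 420) - 14) = √(1/(-129 + 420) - 14) = √(1/291 - 14) = √(-4073/291) = I*√1185243/291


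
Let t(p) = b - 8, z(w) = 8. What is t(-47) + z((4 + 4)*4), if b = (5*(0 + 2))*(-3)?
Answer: -30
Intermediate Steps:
b = -30 (b = (5*2)*(-3) = 10*(-3) = -30)
t(p) = -38 (t(p) = -30 - 8 = -38)
t(-47) + z((4 + 4)*4) = -38 + 8 = -30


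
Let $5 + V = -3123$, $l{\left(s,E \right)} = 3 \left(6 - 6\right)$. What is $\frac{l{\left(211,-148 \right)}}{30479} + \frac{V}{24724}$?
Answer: $- \frac{782}{6181} \approx -0.12652$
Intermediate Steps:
$l{\left(s,E \right)} = 0$ ($l{\left(s,E \right)} = 3 \cdot 0 = 0$)
$V = -3128$ ($V = -5 - 3123 = -3128$)
$\frac{l{\left(211,-148 \right)}}{30479} + \frac{V}{24724} = \frac{0}{30479} - \frac{3128}{24724} = 0 \cdot \frac{1}{30479} - \frac{782}{6181} = 0 - \frac{782}{6181} = - \frac{782}{6181}$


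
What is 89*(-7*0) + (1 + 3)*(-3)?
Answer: -12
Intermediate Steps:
89*(-7*0) + (1 + 3)*(-3) = 89*0 + 4*(-3) = 0 - 12 = -12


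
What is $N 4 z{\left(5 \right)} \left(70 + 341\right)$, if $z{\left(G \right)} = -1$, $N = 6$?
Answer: $-9864$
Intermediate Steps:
$N 4 z{\left(5 \right)} \left(70 + 341\right) = 6 \cdot 4 \left(-1\right) \left(70 + 341\right) = 24 \left(-1\right) 411 = \left(-24\right) 411 = -9864$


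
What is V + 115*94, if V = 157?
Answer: 10967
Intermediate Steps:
V + 115*94 = 157 + 115*94 = 157 + 10810 = 10967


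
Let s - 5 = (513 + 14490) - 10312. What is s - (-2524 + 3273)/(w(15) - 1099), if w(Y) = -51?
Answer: 5401149/1150 ≈ 4696.6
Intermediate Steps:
s = 4696 (s = 5 + ((513 + 14490) - 10312) = 5 + (15003 - 10312) = 5 + 4691 = 4696)
s - (-2524 + 3273)/(w(15) - 1099) = 4696 - (-2524 + 3273)/(-51 - 1099) = 4696 - 749/(-1150) = 4696 - 749*(-1)/1150 = 4696 - 1*(-749/1150) = 4696 + 749/1150 = 5401149/1150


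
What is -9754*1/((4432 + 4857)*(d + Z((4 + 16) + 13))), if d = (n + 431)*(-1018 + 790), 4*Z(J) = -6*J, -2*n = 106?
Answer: 19508/1602045963 ≈ 1.2177e-5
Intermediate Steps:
n = -53 (n = -½*106 = -53)
Z(J) = -3*J/2 (Z(J) = (-6*J)/4 = -3*J/2)
d = -86184 (d = (-53 + 431)*(-1018 + 790) = 378*(-228) = -86184)
-9754*1/((4432 + 4857)*(d + Z((4 + 16) + 13))) = -9754*1/((-86184 - 3*((4 + 16) + 13)/2)*(4432 + 4857)) = -9754*1/(9289*(-86184 - 3*(20 + 13)/2)) = -9754*1/(9289*(-86184 - 3/2*33)) = -9754*1/(9289*(-86184 - 99/2)) = -9754/((-172467/2*9289)) = -9754/(-1602045963/2) = -9754*(-2/1602045963) = 19508/1602045963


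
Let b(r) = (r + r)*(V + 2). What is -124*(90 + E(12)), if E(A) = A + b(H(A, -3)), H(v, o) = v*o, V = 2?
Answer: 23064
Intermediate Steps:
H(v, o) = o*v
b(r) = 8*r (b(r) = (r + r)*(2 + 2) = (2*r)*4 = 8*r)
E(A) = -23*A (E(A) = A + 8*(-3*A) = A - 24*A = -23*A)
-124*(90 + E(12)) = -124*(90 - 23*12) = -124*(90 - 276) = -124*(-186) = 23064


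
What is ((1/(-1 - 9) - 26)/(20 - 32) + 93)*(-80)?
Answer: -7614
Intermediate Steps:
((1/(-1 - 9) - 26)/(20 - 32) + 93)*(-80) = ((1/(-10) - 26)/(-12) + 93)*(-80) = ((-1/10 - 26)*(-1/12) + 93)*(-80) = (-261/10*(-1/12) + 93)*(-80) = (87/40 + 93)*(-80) = (3807/40)*(-80) = -7614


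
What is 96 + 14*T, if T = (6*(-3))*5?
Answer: -1164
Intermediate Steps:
T = -90 (T = -18*5 = -90)
96 + 14*T = 96 + 14*(-90) = 96 - 1260 = -1164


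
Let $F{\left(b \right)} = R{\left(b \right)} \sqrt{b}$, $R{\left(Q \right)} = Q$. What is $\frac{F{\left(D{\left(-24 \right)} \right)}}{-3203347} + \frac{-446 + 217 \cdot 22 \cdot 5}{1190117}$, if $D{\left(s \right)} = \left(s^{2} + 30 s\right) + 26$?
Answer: $\frac{23424}{1190117} + \frac{118 i \sqrt{118}}{3203347} \approx 0.019682 + 0.00040015 i$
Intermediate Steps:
$D{\left(s \right)} = 26 + s^{2} + 30 s$
$F{\left(b \right)} = b^{\frac{3}{2}}$ ($F{\left(b \right)} = b \sqrt{b} = b^{\frac{3}{2}}$)
$\frac{F{\left(D{\left(-24 \right)} \right)}}{-3203347} + \frac{-446 + 217 \cdot 22 \cdot 5}{1190117} = \frac{\left(26 + \left(-24\right)^{2} + 30 \left(-24\right)\right)^{\frac{3}{2}}}{-3203347} + \frac{-446 + 217 \cdot 22 \cdot 5}{1190117} = \left(26 + 576 - 720\right)^{\frac{3}{2}} \left(- \frac{1}{3203347}\right) + \left(-446 + 217 \cdot 110\right) \frac{1}{1190117} = \left(-118\right)^{\frac{3}{2}} \left(- \frac{1}{3203347}\right) + \left(-446 + 23870\right) \frac{1}{1190117} = - 118 i \sqrt{118} \left(- \frac{1}{3203347}\right) + 23424 \cdot \frac{1}{1190117} = \frac{118 i \sqrt{118}}{3203347} + \frac{23424}{1190117} = \frac{23424}{1190117} + \frac{118 i \sqrt{118}}{3203347}$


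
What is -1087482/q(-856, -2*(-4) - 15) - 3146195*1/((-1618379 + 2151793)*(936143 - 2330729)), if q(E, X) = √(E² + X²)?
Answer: 3146195/743891696604 - 1087482*√732785/732785 ≈ -1270.4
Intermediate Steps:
-1087482/q(-856, -2*(-4) - 15) - 3146195*1/((-1618379 + 2151793)*(936143 - 2330729)) = -1087482/√((-856)² + (-2*(-4) - 15)²) - 3146195*1/((-1618379 + 2151793)*(936143 - 2330729)) = -1087482/√(732736 + (8 - 15)²) - 3146195/(533414*(-1394586)) = -1087482/√(732736 + (-7)²) - 3146195/(-743891696604) = -1087482/√(732736 + 49) - 3146195*(-1/743891696604) = -1087482*√732785/732785 + 3146195/743891696604 = 3146195/743891696604 - 1087482*√732785/732785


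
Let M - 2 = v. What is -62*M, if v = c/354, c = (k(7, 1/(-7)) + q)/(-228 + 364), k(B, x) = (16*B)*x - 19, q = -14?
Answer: -2983409/24072 ≈ -123.94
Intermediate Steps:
k(B, x) = -19 + 16*B*x (k(B, x) = 16*B*x - 19 = -19 + 16*B*x)
c = -49/136 (c = ((-19 + 16*7/(-7)) - 14)/(-228 + 364) = ((-19 + 16*7*(-1/7)) - 14)/136 = ((-19 - 16) - 14)*(1/136) = (-35 - 14)*(1/136) = -49*1/136 = -49/136 ≈ -0.36029)
v = -49/48144 (v = -49/136/354 = -49/136*1/354 = -49/48144 ≈ -0.0010178)
M = 96239/48144 (M = 2 - 49/48144 = 96239/48144 ≈ 1.9990)
-62*M = -62*96239/48144 = -2983409/24072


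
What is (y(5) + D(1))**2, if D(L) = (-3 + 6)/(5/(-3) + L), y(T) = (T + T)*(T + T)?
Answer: 36481/4 ≈ 9120.3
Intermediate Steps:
y(T) = 4*T**2 (y(T) = (2*T)*(2*T) = 4*T**2)
D(L) = 3/(-5/3 + L) (D(L) = 3/(5*(-1/3) + L) = 3/(-5/3 + L))
(y(5) + D(1))**2 = (4*5**2 + 9/(-5 + 3*1))**2 = (4*25 + 9/(-5 + 3))**2 = (100 + 9/(-2))**2 = (100 + 9*(-1/2))**2 = (100 - 9/2)**2 = (191/2)**2 = 36481/4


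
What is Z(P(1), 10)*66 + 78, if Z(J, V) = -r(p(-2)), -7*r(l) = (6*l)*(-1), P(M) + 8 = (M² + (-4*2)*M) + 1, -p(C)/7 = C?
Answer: -714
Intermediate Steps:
p(C) = -7*C
P(M) = -7 + M² - 8*M (P(M) = -8 + ((M² + (-4*2)*M) + 1) = -8 + ((M² - 8*M) + 1) = -8 + (1 + M² - 8*M) = -7 + M² - 8*M)
r(l) = 6*l/7 (r(l) = -6*l*(-1)/7 = -(-6)*l/7 = 6*l/7)
Z(J, V) = -12 (Z(J, V) = -6*(-7*(-2))/7 = -6*14/7 = -1*12 = -12)
Z(P(1), 10)*66 + 78 = -12*66 + 78 = -792 + 78 = -714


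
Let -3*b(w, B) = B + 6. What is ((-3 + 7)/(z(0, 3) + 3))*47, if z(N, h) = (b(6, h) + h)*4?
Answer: 188/3 ≈ 62.667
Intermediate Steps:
b(w, B) = -2 - B/3 (b(w, B) = -(B + 6)/3 = -(6 + B)/3 = -2 - B/3)
z(N, h) = -8 + 8*h/3 (z(N, h) = ((-2 - h/3) + h)*4 = (-2 + 2*h/3)*4 = -8 + 8*h/3)
((-3 + 7)/(z(0, 3) + 3))*47 = ((-3 + 7)/((-8 + (8/3)*3) + 3))*47 = (4/((-8 + 8) + 3))*47 = (4/(0 + 3))*47 = (4/3)*47 = 188/3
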